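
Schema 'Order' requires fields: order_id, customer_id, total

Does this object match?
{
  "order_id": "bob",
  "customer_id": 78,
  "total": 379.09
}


Checking required fields... All present.
Valid - all required fields present


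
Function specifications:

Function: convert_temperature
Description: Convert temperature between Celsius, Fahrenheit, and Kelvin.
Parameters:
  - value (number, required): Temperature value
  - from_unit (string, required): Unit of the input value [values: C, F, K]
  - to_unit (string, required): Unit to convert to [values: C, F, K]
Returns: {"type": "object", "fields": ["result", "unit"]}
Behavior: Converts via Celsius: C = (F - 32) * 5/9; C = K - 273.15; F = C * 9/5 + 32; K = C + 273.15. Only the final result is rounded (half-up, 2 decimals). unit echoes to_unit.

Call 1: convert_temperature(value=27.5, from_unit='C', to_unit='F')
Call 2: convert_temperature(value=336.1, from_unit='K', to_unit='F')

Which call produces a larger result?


Call 1:
  Input already in C: 27.5
  To F: 27.5 * 9/5 + 32 = 81.5
  Round to 2 decimals: 81.5
  -> 81.5 F
Call 2:
  To C: 336.1 - 273.15 = 62.95
  To F: 62.95 * 9/5 + 32 = 145.31
  Round to 2 decimals: 145.31
  -> 145.31 F
Call 2 (145.31 F)


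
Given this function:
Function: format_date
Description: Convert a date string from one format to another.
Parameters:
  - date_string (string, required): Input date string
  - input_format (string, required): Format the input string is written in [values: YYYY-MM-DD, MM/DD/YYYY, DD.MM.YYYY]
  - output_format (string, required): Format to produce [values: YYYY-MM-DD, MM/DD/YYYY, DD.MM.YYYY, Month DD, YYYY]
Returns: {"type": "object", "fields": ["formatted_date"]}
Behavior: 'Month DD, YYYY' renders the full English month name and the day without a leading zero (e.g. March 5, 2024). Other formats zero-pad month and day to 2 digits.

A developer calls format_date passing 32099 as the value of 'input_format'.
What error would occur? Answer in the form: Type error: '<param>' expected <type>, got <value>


Spec: 'input_format' is declared as string; 32099 is an integer.
Type error: 'input_format' expected string, got 32099


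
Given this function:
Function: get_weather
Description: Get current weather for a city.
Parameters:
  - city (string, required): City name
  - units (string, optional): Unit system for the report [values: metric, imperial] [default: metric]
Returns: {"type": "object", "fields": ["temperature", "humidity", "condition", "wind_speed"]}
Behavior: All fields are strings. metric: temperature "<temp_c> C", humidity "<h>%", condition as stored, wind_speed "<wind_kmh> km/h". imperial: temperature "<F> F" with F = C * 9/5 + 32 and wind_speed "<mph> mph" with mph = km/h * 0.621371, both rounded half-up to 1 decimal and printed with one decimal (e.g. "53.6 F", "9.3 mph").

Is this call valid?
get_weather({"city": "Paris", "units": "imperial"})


Checking all required parameters present and types match... All valid.
Valid


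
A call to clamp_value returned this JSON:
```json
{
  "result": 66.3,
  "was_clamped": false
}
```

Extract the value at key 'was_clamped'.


false


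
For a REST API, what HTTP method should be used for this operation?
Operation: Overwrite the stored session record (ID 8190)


GET = read, POST = create, PUT = update/replace, DELETE = remove
This operation is an update/replace.
PUT


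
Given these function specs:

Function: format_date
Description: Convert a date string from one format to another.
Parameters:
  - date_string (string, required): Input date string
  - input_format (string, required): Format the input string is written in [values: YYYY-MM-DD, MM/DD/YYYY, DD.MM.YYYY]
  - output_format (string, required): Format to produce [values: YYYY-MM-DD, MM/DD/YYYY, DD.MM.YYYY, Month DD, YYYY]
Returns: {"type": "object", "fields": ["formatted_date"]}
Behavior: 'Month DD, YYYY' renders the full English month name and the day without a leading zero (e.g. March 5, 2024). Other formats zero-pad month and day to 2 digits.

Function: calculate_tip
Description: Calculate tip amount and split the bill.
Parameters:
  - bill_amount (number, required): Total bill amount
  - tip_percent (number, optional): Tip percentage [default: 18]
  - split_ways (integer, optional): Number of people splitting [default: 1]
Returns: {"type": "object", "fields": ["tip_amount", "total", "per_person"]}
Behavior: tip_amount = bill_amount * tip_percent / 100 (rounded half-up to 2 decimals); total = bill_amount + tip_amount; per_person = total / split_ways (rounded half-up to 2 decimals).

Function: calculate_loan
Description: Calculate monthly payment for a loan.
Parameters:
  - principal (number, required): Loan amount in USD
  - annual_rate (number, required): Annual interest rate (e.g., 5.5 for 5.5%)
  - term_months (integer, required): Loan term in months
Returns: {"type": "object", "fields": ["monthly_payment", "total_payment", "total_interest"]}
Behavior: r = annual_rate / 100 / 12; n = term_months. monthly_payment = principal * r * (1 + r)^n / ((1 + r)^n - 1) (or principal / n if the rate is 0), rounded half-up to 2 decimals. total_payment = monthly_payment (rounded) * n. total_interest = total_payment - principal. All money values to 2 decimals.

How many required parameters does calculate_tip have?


Parameters of calculate_tip: bill_amount (required), tip_percent (optional), split_ways (optional)
Required count:
1


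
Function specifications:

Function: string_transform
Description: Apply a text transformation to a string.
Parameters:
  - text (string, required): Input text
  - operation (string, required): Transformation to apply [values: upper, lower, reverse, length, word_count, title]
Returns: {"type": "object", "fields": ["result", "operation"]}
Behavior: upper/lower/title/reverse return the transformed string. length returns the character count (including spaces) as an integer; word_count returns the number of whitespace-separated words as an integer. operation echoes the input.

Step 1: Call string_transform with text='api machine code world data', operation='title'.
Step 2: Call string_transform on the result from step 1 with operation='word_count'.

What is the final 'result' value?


Step 1: string_transform(text='api machine code world data', operation='title')
  -> result = 'Api Machine Code World Data'
Step 2: string_transform(text='Api Machine Code World Data', operation='word_count')
  words: Api, Machine, Code, World, Data -> 5
  -> result = 5
5


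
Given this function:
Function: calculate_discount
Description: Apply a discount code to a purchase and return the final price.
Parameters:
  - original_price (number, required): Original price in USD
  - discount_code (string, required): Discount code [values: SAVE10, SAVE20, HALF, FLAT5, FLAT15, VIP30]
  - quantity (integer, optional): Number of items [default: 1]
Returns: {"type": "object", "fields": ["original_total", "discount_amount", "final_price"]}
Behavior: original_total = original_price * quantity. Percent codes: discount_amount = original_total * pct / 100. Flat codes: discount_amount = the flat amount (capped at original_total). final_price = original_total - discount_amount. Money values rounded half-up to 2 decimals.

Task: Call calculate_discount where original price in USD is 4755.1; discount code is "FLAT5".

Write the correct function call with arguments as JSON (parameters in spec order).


Mapping each described value to its parameter name:
  'Original price in USD' -> original_price = 4755.1
  'Discount code' -> discount_code = "FLAT5"
calculate_discount({"original_price": 4755.1, "discount_code": "FLAT5"})


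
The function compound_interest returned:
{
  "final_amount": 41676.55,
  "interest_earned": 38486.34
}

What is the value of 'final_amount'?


41676.55


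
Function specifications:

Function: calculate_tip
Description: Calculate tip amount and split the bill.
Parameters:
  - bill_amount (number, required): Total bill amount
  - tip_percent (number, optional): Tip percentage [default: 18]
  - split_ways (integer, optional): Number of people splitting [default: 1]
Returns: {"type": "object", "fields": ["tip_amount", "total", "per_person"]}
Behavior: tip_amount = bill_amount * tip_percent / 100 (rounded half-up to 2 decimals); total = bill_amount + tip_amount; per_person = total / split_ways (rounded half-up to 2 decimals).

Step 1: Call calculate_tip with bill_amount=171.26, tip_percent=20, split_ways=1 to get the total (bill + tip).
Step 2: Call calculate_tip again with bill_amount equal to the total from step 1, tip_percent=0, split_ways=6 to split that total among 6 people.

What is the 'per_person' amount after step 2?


Step 1: calculate_tip(bill_amount=171.26, tip_percent=20, split_ways=1)
  tip_amount = 171.26 * 20/100 = 34.252 -> 34.25
  total = 171.26 + 34.25 = 205.51
  per_person = 205.51 / 1 = 205.51 -> 205.51
  -> total = 205.51
Step 2: calculate_tip(bill_amount=205.51, tip_percent=0, split_ways=6)
  tip_amount = 205.51 * 0/100 = 0 -> 0.00
  total = 205.51 + 0.00 = 205.51
  per_person = 205.51 / 6 = 34.251667 -> 34.25
  -> per_person = 34.25
$34.25


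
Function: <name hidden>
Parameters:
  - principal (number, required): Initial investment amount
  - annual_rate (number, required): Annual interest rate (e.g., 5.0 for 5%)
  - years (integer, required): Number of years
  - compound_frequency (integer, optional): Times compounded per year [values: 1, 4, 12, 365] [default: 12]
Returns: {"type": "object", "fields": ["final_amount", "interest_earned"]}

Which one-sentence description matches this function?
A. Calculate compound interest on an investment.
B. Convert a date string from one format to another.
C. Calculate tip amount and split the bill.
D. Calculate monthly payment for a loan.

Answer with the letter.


Parameters principal, annual_rate, years, compound_frequency and return ["final_amount", "interest_earned"] fit: Calculate compound interest on an investment.
A


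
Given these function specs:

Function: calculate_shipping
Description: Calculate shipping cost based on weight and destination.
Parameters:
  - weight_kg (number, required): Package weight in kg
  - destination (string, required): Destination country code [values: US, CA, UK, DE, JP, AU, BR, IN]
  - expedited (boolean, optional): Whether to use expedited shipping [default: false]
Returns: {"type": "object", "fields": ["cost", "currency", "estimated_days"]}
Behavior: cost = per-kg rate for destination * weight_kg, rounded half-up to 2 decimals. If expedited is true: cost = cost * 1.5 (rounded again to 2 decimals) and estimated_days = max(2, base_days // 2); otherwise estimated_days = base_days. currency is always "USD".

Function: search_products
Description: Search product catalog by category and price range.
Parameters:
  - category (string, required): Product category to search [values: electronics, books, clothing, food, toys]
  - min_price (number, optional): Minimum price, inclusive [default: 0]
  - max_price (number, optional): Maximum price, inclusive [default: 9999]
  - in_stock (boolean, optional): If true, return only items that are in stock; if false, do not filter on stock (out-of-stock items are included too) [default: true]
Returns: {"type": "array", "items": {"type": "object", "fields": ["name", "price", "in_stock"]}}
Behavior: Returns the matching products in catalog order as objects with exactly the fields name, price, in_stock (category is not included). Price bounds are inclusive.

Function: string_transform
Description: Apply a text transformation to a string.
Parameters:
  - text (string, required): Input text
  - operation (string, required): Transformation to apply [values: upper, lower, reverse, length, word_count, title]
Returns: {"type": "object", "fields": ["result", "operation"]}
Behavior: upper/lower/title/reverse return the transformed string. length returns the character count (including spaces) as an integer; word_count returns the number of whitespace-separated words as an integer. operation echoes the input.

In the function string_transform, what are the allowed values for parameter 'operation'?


The string_transform spec declares:
  - operation (string, required): Transformation to apply [values: upper, lower, reverse, length, word_count, title]
Allowed values:
upper, lower, reverse, length, word_count, title


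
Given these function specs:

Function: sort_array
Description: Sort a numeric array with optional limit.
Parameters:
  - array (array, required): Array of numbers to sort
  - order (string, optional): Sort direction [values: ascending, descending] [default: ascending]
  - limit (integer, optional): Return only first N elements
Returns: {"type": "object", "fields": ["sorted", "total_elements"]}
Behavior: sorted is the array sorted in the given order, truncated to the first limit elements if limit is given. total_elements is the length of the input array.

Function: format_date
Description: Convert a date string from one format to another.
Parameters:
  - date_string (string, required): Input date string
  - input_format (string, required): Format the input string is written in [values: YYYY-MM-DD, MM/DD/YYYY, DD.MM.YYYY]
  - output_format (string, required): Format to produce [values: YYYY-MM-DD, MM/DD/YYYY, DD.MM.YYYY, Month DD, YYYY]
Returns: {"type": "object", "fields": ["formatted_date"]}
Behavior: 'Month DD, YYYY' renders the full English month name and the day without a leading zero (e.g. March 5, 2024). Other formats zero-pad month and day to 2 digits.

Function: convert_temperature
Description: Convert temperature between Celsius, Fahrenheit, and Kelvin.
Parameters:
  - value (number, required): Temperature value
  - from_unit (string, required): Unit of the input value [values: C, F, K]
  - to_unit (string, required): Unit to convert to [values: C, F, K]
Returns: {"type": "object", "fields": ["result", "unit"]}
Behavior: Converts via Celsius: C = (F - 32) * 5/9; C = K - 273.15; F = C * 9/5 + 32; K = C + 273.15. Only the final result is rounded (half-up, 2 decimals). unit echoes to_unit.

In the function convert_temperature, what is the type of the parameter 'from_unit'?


The convert_temperature spec declares:
  - from_unit (string, required): Unit of the input value [values: C, F, K]
Type:
string


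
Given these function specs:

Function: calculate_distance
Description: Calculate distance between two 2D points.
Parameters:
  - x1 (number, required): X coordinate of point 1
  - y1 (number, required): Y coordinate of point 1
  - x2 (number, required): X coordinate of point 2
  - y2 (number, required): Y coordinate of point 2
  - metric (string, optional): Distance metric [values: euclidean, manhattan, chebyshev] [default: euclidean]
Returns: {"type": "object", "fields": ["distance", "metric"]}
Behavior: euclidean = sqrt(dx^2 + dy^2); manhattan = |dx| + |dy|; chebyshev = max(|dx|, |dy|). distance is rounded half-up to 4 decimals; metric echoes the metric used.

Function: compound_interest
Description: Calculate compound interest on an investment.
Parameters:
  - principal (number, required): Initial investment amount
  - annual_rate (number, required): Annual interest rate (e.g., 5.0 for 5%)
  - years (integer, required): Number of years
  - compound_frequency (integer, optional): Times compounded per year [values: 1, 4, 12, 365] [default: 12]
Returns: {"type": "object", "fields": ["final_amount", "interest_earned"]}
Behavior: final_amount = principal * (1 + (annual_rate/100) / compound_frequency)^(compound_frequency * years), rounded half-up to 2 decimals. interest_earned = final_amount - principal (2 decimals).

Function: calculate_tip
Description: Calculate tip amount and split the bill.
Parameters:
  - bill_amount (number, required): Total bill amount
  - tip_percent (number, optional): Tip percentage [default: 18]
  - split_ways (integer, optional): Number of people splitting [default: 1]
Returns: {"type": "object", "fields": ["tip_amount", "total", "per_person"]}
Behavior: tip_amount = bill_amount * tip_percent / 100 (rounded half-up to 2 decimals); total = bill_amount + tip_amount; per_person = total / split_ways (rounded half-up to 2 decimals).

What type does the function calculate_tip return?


The calculate_tip spec declares Returns: {"type": "object", "fields": ["tip_amount", "total", "per_person"]}
Type:
object


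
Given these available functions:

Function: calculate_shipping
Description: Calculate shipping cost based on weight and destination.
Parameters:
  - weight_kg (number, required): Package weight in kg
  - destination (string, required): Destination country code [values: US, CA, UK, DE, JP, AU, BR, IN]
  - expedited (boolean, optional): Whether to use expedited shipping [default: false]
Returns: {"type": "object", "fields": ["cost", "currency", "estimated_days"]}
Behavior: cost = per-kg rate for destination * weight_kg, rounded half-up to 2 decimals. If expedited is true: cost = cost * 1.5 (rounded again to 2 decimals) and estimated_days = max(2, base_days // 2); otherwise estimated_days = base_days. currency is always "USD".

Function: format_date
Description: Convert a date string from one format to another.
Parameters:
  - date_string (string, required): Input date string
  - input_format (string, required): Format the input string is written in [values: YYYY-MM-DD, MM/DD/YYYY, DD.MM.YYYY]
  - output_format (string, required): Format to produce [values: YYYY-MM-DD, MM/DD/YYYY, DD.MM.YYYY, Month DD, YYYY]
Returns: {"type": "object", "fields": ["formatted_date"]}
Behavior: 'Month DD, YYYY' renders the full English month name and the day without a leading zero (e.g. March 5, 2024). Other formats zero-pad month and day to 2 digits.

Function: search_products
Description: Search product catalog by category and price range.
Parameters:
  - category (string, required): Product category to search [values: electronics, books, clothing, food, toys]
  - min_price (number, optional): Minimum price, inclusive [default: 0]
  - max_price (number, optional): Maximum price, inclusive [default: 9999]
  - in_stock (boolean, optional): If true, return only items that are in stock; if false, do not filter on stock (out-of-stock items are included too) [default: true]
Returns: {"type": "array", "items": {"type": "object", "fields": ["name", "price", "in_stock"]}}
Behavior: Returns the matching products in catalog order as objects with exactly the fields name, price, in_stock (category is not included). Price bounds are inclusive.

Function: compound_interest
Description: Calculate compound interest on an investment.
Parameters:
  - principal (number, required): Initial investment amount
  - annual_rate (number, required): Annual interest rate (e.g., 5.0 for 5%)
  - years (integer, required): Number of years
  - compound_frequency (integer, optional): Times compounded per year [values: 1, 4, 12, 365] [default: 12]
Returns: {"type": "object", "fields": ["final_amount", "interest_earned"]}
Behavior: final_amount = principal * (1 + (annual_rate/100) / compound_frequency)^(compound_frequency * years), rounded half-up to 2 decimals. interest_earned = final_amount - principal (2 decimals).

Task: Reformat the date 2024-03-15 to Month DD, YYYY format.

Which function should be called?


The task needs a function whose description is: Convert a date string from one format to another.
format_date


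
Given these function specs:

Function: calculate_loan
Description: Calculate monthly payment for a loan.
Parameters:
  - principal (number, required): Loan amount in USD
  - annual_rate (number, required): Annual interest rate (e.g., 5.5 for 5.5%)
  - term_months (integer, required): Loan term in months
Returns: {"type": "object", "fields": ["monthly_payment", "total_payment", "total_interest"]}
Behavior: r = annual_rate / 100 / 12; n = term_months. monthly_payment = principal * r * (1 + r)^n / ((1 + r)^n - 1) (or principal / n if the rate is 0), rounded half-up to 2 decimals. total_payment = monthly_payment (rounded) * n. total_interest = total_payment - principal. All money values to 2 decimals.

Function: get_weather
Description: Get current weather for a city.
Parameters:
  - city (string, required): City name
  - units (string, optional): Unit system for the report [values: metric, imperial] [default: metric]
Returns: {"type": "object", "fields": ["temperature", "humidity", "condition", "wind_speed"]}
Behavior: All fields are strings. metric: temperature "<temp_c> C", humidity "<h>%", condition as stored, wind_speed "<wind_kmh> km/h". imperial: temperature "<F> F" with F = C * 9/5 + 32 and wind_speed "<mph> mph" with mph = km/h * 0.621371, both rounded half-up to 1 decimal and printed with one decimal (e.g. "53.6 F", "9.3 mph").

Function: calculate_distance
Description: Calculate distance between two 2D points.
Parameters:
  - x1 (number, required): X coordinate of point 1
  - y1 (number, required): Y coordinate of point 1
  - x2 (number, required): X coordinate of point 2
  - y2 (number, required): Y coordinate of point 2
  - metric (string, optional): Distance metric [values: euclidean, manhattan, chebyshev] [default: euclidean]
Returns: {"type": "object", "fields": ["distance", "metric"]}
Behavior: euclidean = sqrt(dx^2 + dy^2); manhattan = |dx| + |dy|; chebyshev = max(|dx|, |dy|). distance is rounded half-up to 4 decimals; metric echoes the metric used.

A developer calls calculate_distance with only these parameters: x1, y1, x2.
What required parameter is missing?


Required parameters: x1, y1, x2, y2
Provided: x1, y1, x2
Missing: y2
y2


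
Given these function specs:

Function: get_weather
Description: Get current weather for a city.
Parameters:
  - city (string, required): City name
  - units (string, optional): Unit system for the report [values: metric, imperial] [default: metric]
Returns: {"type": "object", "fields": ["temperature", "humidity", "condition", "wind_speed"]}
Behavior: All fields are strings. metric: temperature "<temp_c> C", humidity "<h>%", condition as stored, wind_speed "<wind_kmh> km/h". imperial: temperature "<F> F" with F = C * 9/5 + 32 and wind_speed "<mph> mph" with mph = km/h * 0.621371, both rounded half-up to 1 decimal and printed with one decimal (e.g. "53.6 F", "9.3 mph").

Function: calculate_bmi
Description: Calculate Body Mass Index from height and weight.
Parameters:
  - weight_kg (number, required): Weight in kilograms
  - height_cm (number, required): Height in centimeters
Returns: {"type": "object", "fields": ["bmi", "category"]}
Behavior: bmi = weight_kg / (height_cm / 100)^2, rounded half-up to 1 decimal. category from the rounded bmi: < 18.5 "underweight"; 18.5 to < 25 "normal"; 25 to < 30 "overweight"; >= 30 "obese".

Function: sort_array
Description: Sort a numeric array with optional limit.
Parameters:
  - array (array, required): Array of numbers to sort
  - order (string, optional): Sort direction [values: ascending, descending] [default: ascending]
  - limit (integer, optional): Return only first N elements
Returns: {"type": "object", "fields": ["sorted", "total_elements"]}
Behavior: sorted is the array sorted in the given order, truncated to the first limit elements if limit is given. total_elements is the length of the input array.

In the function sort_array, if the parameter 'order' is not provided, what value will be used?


The sort_array spec declares:
  - order (string, optional): Sort direction [values: ascending, descending] [default: ascending]
Default:
ascending


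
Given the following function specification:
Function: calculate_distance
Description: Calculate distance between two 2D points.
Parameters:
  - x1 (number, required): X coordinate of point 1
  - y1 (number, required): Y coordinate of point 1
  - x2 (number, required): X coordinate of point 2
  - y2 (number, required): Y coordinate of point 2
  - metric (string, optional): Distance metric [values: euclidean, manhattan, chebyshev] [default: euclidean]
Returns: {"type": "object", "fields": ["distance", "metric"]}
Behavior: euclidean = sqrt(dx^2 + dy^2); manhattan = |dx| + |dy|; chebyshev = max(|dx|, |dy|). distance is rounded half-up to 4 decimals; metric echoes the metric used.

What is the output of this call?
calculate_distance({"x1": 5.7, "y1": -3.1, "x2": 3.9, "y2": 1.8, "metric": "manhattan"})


|dx| = |3.9 - 5.7| = 1.8; |dy| = |1.8 - -3.1| = 4.9
manhattan: 1.8 + 4.9 = 6.7
Round to 4 decimals: 6.7
Output:
{"distance": 6.7, "metric": "manhattan"}


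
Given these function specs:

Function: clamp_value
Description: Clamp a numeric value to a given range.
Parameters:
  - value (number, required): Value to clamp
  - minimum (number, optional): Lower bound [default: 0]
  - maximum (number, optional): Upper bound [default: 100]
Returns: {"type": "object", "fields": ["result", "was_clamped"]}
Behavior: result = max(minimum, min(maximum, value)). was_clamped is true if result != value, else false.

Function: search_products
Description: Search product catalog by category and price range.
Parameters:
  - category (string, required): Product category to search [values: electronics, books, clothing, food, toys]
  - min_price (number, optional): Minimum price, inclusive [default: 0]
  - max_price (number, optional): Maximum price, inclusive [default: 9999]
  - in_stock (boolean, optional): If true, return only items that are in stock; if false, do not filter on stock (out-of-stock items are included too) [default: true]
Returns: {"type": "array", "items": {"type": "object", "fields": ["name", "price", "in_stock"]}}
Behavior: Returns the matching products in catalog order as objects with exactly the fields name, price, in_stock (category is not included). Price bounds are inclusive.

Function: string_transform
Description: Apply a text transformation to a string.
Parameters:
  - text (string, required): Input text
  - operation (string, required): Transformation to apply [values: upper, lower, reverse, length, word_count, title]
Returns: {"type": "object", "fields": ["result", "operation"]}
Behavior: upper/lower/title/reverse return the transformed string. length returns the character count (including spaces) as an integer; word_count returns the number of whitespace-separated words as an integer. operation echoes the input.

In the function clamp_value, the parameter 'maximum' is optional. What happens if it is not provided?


The clamp_value spec declares:
  - maximum (number, optional): Upper bound [default: 100]
It defaults to 100


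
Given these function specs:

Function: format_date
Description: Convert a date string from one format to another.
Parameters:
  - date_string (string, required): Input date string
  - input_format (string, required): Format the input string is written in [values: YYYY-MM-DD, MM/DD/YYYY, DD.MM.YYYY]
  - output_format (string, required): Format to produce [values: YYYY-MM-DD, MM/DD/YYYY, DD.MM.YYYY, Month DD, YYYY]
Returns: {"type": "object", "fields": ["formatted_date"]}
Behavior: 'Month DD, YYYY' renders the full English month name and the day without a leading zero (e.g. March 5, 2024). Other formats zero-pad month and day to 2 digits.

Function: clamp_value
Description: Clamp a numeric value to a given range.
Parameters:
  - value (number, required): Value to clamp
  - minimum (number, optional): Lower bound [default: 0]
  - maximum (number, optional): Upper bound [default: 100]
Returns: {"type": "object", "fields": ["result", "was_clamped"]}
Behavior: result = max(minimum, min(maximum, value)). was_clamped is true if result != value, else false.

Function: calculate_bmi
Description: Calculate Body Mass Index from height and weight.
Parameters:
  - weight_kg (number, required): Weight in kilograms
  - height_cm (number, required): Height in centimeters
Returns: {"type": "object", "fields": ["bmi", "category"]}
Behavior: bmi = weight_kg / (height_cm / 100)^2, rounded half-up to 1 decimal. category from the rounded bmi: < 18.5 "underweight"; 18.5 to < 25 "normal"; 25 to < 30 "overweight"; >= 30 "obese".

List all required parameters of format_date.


Parameters of format_date and their required/optional flag:
  date_string: required
  input_format: required
  output_format: required
date_string, input_format, output_format


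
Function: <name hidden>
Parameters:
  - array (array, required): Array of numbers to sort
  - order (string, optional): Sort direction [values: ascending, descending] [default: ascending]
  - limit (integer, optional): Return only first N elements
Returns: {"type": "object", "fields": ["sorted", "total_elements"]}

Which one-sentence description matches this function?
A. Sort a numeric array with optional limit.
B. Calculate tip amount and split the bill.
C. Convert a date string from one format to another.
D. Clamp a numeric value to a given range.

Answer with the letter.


Parameters array, order, limit and return ["sorted", "total_elements"] fit: Sort a numeric array with optional limit.
A


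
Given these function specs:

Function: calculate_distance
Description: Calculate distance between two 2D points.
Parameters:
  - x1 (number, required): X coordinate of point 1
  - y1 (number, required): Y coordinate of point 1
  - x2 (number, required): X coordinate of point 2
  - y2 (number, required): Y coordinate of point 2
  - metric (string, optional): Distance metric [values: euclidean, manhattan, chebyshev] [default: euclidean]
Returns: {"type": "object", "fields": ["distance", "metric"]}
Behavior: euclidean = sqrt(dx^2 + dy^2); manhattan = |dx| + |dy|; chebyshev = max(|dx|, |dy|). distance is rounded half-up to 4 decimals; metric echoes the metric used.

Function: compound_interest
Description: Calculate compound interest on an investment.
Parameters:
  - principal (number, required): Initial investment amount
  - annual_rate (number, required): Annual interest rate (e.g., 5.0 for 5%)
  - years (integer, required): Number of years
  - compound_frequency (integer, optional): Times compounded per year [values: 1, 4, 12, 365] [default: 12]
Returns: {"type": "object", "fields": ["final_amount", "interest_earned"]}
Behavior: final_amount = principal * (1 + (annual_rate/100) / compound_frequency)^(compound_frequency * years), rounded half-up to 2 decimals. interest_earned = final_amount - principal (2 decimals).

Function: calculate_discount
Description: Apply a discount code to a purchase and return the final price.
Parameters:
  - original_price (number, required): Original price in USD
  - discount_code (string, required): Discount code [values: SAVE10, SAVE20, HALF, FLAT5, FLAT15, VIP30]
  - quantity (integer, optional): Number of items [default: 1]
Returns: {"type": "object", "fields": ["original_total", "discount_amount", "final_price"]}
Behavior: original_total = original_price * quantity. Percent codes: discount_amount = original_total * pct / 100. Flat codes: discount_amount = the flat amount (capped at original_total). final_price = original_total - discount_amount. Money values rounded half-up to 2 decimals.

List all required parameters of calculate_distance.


Parameters of calculate_distance and their required/optional flag:
  x1: required
  y1: required
  x2: required
  y2: required
  metric: optional
x1, x2, y1, y2


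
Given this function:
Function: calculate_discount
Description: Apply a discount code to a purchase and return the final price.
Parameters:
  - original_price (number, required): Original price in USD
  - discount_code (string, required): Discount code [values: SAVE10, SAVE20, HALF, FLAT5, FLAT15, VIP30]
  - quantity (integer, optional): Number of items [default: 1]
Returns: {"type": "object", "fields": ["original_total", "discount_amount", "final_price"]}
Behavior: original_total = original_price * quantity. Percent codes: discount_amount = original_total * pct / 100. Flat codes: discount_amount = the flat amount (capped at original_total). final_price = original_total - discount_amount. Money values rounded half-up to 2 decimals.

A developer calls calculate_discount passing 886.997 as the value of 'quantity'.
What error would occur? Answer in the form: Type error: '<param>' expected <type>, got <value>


Spec: 'quantity' is declared as integer; 886.997 is a non-integer number.
Type error: 'quantity' expected integer, got 886.997


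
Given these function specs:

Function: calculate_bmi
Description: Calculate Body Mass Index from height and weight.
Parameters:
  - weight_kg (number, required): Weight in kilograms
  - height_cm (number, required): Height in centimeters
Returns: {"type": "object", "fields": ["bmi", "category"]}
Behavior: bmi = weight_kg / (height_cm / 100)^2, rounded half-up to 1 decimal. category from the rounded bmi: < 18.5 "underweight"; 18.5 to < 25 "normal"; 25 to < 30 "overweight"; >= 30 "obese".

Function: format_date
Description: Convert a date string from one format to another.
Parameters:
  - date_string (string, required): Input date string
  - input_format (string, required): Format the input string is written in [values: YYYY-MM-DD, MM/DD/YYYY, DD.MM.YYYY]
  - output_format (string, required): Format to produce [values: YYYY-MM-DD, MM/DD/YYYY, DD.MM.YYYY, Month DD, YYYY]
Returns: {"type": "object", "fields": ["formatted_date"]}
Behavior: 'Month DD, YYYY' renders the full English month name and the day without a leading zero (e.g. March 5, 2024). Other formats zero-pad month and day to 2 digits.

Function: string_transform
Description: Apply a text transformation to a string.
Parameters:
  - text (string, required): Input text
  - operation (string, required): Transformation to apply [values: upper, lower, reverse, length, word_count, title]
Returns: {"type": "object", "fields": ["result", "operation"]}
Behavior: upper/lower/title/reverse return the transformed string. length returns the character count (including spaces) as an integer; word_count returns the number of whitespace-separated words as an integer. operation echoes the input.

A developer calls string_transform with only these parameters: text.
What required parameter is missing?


Required parameters: text, operation
Provided: text
Missing: operation
operation


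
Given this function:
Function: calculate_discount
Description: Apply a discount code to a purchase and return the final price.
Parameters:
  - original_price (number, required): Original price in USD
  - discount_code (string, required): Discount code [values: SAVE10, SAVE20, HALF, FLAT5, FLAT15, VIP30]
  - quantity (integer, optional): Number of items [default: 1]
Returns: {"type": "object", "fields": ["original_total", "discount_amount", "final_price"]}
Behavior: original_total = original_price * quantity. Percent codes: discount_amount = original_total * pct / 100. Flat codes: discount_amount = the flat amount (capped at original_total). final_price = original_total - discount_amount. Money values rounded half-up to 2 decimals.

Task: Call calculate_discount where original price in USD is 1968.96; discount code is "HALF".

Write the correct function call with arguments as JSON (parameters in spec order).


Mapping each described value to its parameter name:
  'Original price in USD' -> original_price = 1968.96
  'Discount code' -> discount_code = "HALF"
calculate_discount({"original_price": 1968.96, "discount_code": "HALF"})


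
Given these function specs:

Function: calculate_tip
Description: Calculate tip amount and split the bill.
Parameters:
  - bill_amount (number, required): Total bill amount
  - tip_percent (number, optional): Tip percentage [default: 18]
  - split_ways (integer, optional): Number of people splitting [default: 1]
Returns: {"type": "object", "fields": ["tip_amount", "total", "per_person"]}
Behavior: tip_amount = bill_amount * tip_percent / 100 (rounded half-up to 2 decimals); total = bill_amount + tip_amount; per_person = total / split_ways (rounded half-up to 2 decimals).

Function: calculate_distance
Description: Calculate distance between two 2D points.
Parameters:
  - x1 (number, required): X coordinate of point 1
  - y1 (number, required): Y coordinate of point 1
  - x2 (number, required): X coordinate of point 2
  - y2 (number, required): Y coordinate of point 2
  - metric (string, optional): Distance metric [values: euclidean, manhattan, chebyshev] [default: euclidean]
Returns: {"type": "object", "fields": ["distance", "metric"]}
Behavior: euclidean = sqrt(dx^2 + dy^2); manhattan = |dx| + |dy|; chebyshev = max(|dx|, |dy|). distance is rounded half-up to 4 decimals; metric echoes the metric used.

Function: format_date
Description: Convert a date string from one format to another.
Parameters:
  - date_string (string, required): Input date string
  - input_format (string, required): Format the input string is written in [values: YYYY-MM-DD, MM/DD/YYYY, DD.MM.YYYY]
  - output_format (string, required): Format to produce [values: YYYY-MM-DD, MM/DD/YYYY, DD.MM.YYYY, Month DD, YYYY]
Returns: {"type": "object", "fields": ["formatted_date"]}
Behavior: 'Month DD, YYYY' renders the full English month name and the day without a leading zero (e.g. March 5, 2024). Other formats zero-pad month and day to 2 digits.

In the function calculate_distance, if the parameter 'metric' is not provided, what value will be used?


The calculate_distance spec declares:
  - metric (string, optional): Distance metric [values: euclidean, manhattan, chebyshev] [default: euclidean]
Default:
euclidean


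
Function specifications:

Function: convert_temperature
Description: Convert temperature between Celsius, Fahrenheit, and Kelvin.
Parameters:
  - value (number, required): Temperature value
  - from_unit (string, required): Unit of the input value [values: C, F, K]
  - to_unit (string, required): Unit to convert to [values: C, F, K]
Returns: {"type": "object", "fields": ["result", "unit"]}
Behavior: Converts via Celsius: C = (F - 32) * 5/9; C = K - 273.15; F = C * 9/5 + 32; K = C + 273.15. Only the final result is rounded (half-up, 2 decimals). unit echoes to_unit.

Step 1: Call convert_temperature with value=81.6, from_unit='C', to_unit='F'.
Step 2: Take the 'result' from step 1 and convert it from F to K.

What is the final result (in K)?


Step 1: convert_temperature(value=81.6, from_unit=C, to_unit=F)
  Input already in C: 81.6
  To F: 81.6 * 9/5 + 32 = 178.88
  Round to 2 decimals: 178.88
  -> result = 178.88 F
Step 2: convert_temperature(value=178.88, from_unit=F, to_unit=K)
  To C: (178.88 - 32) * 5/9 = 81.6
  To K: 81.6 + 273.15 = 354.75
  Round to 2 decimals: 354.75
  -> result = 354.75 K
354.75 K


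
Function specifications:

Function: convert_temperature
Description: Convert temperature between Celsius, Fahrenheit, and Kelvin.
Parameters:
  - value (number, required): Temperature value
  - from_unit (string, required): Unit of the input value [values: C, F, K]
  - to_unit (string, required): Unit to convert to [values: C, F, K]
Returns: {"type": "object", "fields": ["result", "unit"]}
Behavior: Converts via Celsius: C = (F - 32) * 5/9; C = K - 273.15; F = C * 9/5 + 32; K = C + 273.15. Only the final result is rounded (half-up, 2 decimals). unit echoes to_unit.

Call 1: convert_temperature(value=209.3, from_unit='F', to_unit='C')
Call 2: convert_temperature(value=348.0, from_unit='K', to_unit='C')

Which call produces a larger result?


Call 1:
  To C: (209.3 - 32) * 5/9 = 98.5
  Target is C: 98.5
  Round to 2 decimals: 98.5
  -> 98.5 C
Call 2:
  To C: 348 - 273.15 = 74.85
  Target is C: 74.85
  Round to 2 decimals: 74.85
  -> 74.85 C
Call 1 (98.5 C)


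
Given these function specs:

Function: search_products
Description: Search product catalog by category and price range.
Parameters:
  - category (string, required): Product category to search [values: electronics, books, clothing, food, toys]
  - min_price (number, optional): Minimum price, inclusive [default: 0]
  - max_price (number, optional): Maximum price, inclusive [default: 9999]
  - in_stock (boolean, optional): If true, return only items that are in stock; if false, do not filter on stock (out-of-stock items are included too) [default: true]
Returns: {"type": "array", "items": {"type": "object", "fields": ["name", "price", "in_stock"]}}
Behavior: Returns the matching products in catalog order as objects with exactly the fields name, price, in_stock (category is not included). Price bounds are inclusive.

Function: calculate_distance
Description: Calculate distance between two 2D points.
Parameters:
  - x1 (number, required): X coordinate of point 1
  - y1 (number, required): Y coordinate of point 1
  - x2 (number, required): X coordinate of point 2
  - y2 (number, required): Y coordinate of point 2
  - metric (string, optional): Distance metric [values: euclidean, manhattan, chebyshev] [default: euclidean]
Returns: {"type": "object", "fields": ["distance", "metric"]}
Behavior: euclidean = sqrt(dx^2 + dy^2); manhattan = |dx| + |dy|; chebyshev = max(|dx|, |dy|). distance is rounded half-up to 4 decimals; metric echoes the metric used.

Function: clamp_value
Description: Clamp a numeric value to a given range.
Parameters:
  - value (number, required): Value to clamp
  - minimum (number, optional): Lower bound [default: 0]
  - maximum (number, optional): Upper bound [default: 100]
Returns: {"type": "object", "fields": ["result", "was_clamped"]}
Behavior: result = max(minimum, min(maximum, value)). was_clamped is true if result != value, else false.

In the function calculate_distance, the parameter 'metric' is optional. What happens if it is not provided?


The calculate_distance spec declares:
  - metric (string, optional): Distance metric [values: euclidean, manhattan, chebyshev] [default: euclidean]
It defaults to euclidean
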